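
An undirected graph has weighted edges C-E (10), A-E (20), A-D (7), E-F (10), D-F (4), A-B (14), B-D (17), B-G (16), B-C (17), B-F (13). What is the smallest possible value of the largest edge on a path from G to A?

A few of the G→A routes:
G-B-F-D-A: max(16, 13, 4, 7) = 16
G-B-A: max(16, 14) = 16
G-B-C-E-F-D-A: max(16, 17, 10, 10, 4, 7) = 17
G-B-D-A: max(16, 17, 7) = 17
The minimum achievable maximum is 16.

16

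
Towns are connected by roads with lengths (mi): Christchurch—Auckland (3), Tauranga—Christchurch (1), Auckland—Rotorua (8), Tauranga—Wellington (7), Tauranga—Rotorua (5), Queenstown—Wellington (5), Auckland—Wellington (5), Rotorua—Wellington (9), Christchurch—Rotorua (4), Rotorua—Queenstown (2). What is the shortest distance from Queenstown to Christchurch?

6

Comparing a few candidate routes:
Queenstown -> Wellington -> Tauranga -> Christchurch: 5 + 7 + 1 = 13
Queenstown -> Wellington -> Auckland -> Christchurch: 5 + 5 + 3 = 13
Queenstown -> Rotorua -> Tauranga -> Christchurch: 2 + 5 + 1 = 8
Queenstown -> Rotorua -> Christchurch: 2 + 4 = 6
Queenstown -> Wellington -> Rotorua -> Christchurch: 5 + 9 + 4 = 18
Queenstown -> Rotorua -> Auckland -> Christchurch: 2 + 8 + 3 = 13
Shortest: 6 mi.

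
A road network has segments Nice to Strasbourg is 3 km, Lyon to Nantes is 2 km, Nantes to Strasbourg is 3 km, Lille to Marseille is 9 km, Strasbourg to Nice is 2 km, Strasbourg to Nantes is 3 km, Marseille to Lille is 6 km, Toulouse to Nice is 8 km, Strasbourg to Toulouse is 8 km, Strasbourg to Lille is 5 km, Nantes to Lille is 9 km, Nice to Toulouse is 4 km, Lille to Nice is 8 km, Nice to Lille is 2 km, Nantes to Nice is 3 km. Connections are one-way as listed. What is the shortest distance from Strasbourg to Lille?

4

Candidate routes:
Strasbourg - Nantes - Lille: 3 + 9 = 12
Strasbourg - Toulouse - Nice - Lille: 8 + 8 + 2 = 18
Strasbourg - Nice - Lille: 2 + 2 = 4
Strasbourg - Nantes - Nice - Lille: 3 + 3 + 2 = 8
Strasbourg - Lille: 5
Best route has total 4 km.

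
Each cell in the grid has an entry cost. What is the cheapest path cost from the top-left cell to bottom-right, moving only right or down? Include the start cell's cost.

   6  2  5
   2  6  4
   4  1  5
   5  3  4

One optimal route is (0,0) -> (1,0) -> (2,0) -> (2,1) -> (3,1) -> (3,2).
Its cost is 6 + 2 + 4 + 1 + 3 + 4 = 20.
(Top row then right column would cost 26.)

20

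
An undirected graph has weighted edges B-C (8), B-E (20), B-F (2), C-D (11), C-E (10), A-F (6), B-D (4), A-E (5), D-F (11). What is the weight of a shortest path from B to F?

A few of the B→F routes:
B -> D -> F: 4 + 11 = 15
B -> E -> A -> F: 20 + 5 + 6 = 31
B -> C -> E -> A -> F: 8 + 10 + 5 + 6 = 29
B -> C -> D -> F: 8 + 11 + 11 = 30
B -> F: 2
Shortest: 2.

2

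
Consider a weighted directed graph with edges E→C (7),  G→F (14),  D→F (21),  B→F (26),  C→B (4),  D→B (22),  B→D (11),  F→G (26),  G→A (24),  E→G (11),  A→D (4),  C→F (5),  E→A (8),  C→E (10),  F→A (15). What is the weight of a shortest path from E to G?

11

Some routes from E to G:
E→A→D→F→G: 8 + 4 + 21 + 26 = 59
E→G: 11
E→C→F→G: 7 + 5 + 26 = 38
Best route has total 11.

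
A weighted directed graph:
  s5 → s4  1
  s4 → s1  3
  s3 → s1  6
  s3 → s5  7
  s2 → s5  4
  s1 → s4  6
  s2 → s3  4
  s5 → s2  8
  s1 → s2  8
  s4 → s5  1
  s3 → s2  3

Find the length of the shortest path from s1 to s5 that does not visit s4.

12

Routes from s1 to s5 avoiding s4:
s1 -> s2 -> s5: 8 + 4 = 12
s1 -> s2 -> s3 -> s5: 8 + 4 + 7 = 19
Best route has total 12.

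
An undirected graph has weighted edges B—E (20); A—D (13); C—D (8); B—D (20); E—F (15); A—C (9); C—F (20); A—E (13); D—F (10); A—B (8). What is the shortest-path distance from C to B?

Comparing a few candidate routes:
C - A - E - B: 9 + 13 + 20 = 42
C - D - A - B: 8 + 13 + 8 = 29
C - D - B: 8 + 20 = 28
C - A - B: 9 + 8 = 17
C - A - D - B: 9 + 13 + 20 = 42
C - F - D - B: 20 + 10 + 20 = 50
The minimum is 17.

17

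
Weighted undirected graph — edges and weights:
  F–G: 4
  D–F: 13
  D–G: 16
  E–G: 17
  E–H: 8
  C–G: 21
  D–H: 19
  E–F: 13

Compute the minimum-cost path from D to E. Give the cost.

Routes from D to E:
D-G-F-E: 16 + 4 + 13 = 33
D-F-E: 13 + 13 = 26
D-F-G-E: 13 + 4 + 17 = 34
D-G-E: 16 + 17 = 33
D-H-E: 19 + 8 = 27
Best route has total 26.

26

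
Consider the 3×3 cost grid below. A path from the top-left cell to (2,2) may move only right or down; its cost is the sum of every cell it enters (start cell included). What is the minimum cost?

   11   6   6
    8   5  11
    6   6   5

33

Take (0,0) → (0,1) → (1,1) → (2,1) → (2,2) for a total of 11 + 6 + 5 + 6 + 5 = 33.
(Top row then right column would cost 39.)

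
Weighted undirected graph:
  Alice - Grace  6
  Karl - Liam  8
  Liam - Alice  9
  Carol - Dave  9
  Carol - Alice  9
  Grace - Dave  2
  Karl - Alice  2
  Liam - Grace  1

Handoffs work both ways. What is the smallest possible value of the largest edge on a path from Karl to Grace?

6

Checking several routes:
Karl - Liam - Grace: max(8, 1) = 8
Karl - Alice - Liam - Grace: max(2, 9, 1) = 9
Karl - Alice - Grace: max(2, 6) = 6
Karl - Alice - Carol - Dave - Grace: max(2, 9, 9, 2) = 9
Smallest bottleneck: 6.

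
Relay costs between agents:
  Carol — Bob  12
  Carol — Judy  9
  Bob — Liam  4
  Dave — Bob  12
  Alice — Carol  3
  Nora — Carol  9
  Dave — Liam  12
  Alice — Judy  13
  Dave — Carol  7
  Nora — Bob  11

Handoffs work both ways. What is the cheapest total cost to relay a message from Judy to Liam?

25

Checking several routes:
Judy → Carol → Bob → Liam: 9 + 12 + 4 = 25
Judy → Alice → Carol → Bob → Liam: 13 + 3 + 12 + 4 = 32
Judy → Carol → Nora → Bob → Liam: 9 + 9 + 11 + 4 = 33
Judy → Carol → Dave → Bob → Liam: 9 + 7 + 12 + 4 = 32
Judy → Carol → Dave → Liam: 9 + 7 + 12 = 28
Best route has total 25.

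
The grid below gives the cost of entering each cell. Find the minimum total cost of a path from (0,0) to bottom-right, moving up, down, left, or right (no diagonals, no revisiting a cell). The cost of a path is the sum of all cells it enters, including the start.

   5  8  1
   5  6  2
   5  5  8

Cheapest: (0,0) (0,1) (0,2) (1,2) (2,2)
  5 + 8 + 1 + 2 + 8 = 24

24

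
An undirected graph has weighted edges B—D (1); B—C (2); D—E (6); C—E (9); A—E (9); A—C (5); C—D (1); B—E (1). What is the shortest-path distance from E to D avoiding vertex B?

Paths from E to D avoiding B:
E → D: 6
E → A → C → D: 9 + 5 + 1 = 15
E → C → D: 9 + 1 = 10
Best route has total 6.

6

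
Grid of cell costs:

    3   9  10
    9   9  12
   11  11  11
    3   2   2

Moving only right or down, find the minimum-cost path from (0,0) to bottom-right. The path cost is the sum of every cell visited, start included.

30

One optimal route is r0c0 → r1c0 → r2c0 → r3c0 → r3c1 → r3c2.
Its cost is 3 + 9 + 11 + 3 + 2 + 2 = 30.
(Top row then right column would cost 47.)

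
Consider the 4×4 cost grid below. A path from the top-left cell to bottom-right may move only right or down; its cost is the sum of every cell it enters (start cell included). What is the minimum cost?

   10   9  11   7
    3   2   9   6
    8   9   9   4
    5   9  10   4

Path [0,0] → [1,0] → [1,1] → [1,2] → [1,3] → [2,3] → [3,3]: 10 + 3 + 2 + 9 + 6 + 4 + 4 = 38.
(Top row then right column would cost 51.)

38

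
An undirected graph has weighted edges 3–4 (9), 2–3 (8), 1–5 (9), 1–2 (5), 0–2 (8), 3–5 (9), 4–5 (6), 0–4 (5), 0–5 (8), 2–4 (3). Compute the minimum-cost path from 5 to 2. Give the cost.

Checking several routes:
5 → 1 → 2: 9 + 5 = 14
5 → 4 → 2: 6 + 3 = 9
5 → 0 → 2: 8 + 8 = 16
Shortest: 9.

9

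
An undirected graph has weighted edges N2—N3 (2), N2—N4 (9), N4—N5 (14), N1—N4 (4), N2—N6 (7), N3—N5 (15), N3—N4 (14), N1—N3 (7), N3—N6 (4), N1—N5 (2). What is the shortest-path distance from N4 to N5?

A few of the N4→N5 routes:
N4 - N1 - N5: 4 + 2 = 6
N4 - N5: 14
N4 - N2 - N3 - N1 - N5: 9 + 2 + 7 + 2 = 20
Shortest: 6.

6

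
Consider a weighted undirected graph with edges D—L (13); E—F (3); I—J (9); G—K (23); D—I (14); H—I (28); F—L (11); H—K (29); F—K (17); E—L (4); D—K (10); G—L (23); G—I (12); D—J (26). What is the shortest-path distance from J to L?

36

Comparing a few candidate routes:
J → I → D → L: 9 + 14 + 13 = 36
J → I → G → L: 9 + 12 + 23 = 44
J → D → L: 26 + 13 = 39
J → I → D → K → F → E → L: 9 + 14 + 10 + 17 + 3 + 4 = 57
The minimum is 36.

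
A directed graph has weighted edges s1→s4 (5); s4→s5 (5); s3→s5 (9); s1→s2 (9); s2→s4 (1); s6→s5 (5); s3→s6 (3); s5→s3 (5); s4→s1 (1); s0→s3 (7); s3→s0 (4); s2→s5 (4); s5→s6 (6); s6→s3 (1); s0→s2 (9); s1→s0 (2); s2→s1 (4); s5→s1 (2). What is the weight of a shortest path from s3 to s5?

Candidate routes:
s3→s0→s2→s5: 4 + 9 + 4 = 17
s3→s5: 9
s3→s6→s5: 3 + 5 = 8
s3→s0→s2→s4→s5: 4 + 9 + 1 + 5 = 19
s3→s0→s2→s1→s4→s5: 4 + 9 + 4 + 5 + 5 = 27
The minimum is 8.

8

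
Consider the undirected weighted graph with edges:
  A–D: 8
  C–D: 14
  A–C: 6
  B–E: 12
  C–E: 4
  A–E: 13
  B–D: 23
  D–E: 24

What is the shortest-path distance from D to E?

Checking several routes:
D-A-E: 8 + 13 = 21
D-A-C-E: 8 + 6 + 4 = 18
D-C-A-E: 14 + 6 + 13 = 33
D-C-E: 14 + 4 = 18
D-E: 24
Shortest: 18.

18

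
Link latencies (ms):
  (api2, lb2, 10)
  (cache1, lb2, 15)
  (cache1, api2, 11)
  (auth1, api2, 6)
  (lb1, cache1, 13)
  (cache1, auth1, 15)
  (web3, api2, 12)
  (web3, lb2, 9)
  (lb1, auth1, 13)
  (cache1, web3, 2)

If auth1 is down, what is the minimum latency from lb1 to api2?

24

Routes from lb1 to api2 avoiding auth1:
lb1 -> cache1 -> api2: 13 + 11 = 24
lb1 -> cache1 -> lb2 -> api2: 13 + 15 + 10 = 38
lb1 -> cache1 -> web3 -> api2: 13 + 2 + 12 = 27
lb1 -> cache1 -> web3 -> lb2 -> api2: 13 + 2 + 9 + 10 = 34
lb1 -> cache1 -> lb2 -> web3 -> api2: 13 + 15 + 9 + 12 = 49
The minimum is 24 ms.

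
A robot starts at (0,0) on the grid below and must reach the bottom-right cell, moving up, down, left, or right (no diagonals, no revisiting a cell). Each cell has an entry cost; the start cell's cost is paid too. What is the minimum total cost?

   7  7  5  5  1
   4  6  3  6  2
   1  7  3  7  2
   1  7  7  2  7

36

Path (0,0) (0,1) (0,2) (0,3) (0,4) (1,4) (2,4) (3,4): 7 + 7 + 5 + 5 + 1 + 2 + 2 + 7 = 36.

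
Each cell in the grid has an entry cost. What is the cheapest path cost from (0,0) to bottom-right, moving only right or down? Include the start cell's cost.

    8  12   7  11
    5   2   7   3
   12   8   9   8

33

Path r0c0 → r1c0 → r1c1 → r1c2 → r1c3 → r2c3: 8 + 5 + 2 + 7 + 3 + 8 = 33.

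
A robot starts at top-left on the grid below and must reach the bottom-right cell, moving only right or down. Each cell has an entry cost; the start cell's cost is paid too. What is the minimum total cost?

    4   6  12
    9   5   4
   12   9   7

26

One optimal route is r0c0 -> r0c1 -> r1c1 -> r1c2 -> r2c2.
Its cost is 4 + 6 + 5 + 4 + 7 = 26.
(Top row then right column would cost 33.)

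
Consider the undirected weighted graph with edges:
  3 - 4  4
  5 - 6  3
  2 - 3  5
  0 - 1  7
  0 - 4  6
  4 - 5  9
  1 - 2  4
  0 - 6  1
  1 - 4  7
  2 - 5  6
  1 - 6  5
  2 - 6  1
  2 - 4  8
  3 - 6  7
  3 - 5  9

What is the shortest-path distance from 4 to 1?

7

Comparing a few candidate routes:
4 → 0 → 6 → 1: 6 + 1 + 5 = 12
4 → 1: 7
4 → 2 → 1: 8 + 4 = 12
4 → 0 → 6 → 2 → 1: 6 + 1 + 1 + 4 = 12
The minimum is 7.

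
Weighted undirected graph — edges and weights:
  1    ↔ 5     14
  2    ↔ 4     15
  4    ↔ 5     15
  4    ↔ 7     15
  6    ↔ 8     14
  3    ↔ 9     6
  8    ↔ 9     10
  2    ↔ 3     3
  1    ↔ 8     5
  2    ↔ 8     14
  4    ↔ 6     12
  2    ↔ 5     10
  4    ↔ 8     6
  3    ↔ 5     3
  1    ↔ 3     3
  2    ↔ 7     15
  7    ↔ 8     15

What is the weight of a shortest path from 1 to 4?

11

Checking several routes:
1 -> 3 -> 9 -> 8 -> 4: 3 + 6 + 10 + 6 = 25
1 -> 8 -> 4: 5 + 6 = 11
1 -> 3 -> 2 -> 4: 3 + 3 + 15 = 21
1 -> 3 -> 5 -> 4: 3 + 3 + 15 = 21
1 -> 3 -> 2 -> 8 -> 4: 3 + 3 + 14 + 6 = 26
1 -> 5 -> 4: 14 + 15 = 29
The minimum is 11.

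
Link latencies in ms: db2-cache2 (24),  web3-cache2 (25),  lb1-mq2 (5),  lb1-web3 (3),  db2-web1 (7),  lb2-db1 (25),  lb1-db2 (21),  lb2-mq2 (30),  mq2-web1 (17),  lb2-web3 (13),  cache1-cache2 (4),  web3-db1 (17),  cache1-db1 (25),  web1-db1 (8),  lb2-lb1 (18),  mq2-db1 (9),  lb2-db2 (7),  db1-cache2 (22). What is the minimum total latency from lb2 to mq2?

A few of the lb2→mq2 routes:
lb2-mq2: 30
lb2-web3-lb1-mq2: 13 + 3 + 5 = 21
lb2-lb1-mq2: 18 + 5 = 23
Shortest: 21 ms.

21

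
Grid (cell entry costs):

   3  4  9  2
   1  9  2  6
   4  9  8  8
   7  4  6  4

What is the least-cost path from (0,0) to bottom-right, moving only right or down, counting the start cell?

Take (0,0) (1,0) (2,0) (3,0) (3,1) (3,2) (3,3) for a total of 3 + 1 + 4 + 7 + 4 + 6 + 4 = 29.

29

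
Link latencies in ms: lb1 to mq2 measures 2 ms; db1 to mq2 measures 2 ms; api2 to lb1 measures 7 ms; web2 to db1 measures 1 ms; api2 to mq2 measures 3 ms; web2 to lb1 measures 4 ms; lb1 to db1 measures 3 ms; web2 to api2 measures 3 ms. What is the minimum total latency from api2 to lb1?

Checking several routes:
api2-mq2-lb1: 3 + 2 = 5
api2-web2-db1-lb1: 3 + 1 + 3 = 7
api2-web2-lb1: 3 + 4 = 7
api2-lb1: 7
Shortest: 5 ms.

5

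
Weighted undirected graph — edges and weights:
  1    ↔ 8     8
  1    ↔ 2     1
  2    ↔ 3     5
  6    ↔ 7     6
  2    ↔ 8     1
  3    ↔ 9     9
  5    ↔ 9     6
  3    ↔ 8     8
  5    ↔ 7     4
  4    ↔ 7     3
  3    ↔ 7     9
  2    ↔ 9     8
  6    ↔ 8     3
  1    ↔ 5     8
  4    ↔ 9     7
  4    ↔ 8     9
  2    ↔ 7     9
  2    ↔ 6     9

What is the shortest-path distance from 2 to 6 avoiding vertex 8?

Comparing a few candidate routes:
2 - 7 - 6: 9 + 6 = 15
2 - 6: 9
2 - 1 - 5 - 7 - 6: 1 + 8 + 4 + 6 = 19
Shortest: 9.

9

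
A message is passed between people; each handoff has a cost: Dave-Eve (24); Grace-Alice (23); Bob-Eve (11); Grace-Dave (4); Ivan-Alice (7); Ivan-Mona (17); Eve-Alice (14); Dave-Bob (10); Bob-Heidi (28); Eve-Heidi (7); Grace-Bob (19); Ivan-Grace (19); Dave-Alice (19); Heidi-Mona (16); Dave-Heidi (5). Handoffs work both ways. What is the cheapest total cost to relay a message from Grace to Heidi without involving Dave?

A few of the Grace→Heidi routes:
Grace → Ivan → Alice → Eve → Heidi: 19 + 7 + 14 + 7 = 47
Grace → Alice → Eve → Heidi: 23 + 14 + 7 = 44
Grace → Bob → Eve → Heidi: 19 + 11 + 7 = 37
Grace → Bob → Heidi: 19 + 28 = 47
Shortest: 37.

37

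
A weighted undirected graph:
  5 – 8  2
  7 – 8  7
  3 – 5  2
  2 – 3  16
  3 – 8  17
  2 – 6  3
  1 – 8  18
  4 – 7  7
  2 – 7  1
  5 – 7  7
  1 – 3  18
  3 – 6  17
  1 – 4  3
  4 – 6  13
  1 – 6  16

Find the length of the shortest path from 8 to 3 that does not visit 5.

Checking several routes:
8 -> 3: 17
8 -> 1 -> 3: 18 + 18 = 36
8 -> 7 -> 2 -> 6 -> 3: 7 + 1 + 3 + 17 = 28
8 -> 7 -> 2 -> 3: 7 + 1 + 16 = 24
8 -> 7 -> 4 -> 1 -> 3: 7 + 7 + 3 + 18 = 35
The minimum is 17.

17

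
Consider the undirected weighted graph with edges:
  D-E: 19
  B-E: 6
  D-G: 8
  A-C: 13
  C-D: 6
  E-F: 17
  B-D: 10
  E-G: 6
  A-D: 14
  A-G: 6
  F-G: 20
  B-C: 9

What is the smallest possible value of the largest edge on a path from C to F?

17

Some routes from C to F:
C→A→D→B→E→F: max(13, 14, 10, 6, 17) = 17
C→A→G→D→B→E→F: max(13, 6, 8, 10, 6, 17) = 17
C→D→A→G→E→F: max(6, 14, 6, 6, 17) = 17
C→D→G→E→F: max(6, 8, 6, 17) = 17
C→A→G→E→F: max(13, 6, 6, 17) = 17
C→A→D→G→E→F: max(13, 14, 8, 6, 17) = 17
The minimum achievable maximum is 17.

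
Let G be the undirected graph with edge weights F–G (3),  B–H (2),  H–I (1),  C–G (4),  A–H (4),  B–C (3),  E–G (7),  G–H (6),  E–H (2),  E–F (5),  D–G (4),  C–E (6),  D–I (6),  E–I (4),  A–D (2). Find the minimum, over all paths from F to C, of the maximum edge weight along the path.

Comparing a few candidate routes:
F -> G -> D -> A -> H -> B -> C: max(3, 4, 2, 4, 2, 3) = 4
F -> E -> I -> H -> B -> C: max(5, 4, 1, 2, 3) = 5
F -> E -> I -> H -> A -> D -> G -> C: max(5, 4, 1, 4, 2, 4, 4) = 5
F -> E -> H -> B -> C: max(5, 2, 2, 3) = 5
F -> G -> C: max(3, 4) = 4
The minimum achievable maximum is 4.

4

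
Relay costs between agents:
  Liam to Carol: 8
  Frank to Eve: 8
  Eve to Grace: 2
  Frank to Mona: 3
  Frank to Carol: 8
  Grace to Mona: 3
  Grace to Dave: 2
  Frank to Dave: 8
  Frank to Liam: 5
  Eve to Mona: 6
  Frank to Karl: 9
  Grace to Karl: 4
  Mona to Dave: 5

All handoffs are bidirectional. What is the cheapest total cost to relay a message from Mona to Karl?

A few of the Mona→Karl routes:
Mona → Frank → Karl: 3 + 9 = 12
Mona → Grace → Karl: 3 + 4 = 7
Mona → Dave → Grace → Karl: 5 + 2 + 4 = 11
Mona → Eve → Grace → Karl: 6 + 2 + 4 = 12
The minimum is 7.

7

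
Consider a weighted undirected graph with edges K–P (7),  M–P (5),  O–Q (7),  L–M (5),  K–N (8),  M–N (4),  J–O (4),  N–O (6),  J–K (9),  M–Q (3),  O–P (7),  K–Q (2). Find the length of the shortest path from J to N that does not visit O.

Routes from J to N avoiding O:
J-K-P-M-N: 9 + 7 + 5 + 4 = 25
J-K-N: 9 + 8 = 17
J-K-Q-M-N: 9 + 2 + 3 + 4 = 18
Shortest: 17.

17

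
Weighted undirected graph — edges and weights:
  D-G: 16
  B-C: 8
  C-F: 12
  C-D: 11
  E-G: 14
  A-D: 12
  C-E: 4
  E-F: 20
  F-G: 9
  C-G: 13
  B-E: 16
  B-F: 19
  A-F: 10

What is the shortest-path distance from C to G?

Comparing a few candidate routes:
C-D-G: 11 + 16 = 27
C-G: 13
C-F-G: 12 + 9 = 21
C-E-G: 4 + 14 = 18
C-E-F-G: 4 + 20 + 9 = 33
C-B-F-G: 8 + 19 + 9 = 36
The minimum is 13.

13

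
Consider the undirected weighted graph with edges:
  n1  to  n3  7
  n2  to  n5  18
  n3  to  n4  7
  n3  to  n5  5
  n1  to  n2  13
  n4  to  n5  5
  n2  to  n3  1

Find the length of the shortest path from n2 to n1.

8

A few of the n2→n1 routes:
n2-n5-n3-n1: 18 + 5 + 7 = 30
n2-n3-n1: 1 + 7 = 8
n2-n1: 13
Shortest: 8.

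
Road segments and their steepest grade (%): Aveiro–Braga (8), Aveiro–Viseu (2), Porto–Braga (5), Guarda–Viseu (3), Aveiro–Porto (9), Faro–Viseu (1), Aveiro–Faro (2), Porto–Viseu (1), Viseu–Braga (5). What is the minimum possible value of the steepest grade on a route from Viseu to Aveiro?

2

Candidate routes:
Viseu → Porto → Braga → Aveiro: max(1, 5, 8) = 8
Viseu → Faro → Aveiro: max(1, 2) = 2
Viseu → Porto → Aveiro: max(1, 9) = 9
Viseu → Braga → Aveiro: max(5, 8) = 8
Viseu → Aveiro: max(2) = 2
Viseu → Braga → Porto → Aveiro: max(5, 5, 9) = 9
Best route has worst link 2%.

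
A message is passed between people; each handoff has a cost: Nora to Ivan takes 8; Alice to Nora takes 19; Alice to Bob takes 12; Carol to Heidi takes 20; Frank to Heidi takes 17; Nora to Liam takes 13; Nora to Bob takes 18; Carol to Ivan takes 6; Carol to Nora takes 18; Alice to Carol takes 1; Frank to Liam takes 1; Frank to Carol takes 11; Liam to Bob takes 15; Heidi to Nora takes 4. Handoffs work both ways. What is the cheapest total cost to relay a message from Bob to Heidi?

22

Some routes from Bob to Heidi:
Bob→Alice→Carol→Ivan→Nora→Heidi: 12 + 1 + 6 + 8 + 4 = 31
Bob→Nora→Heidi: 18 + 4 = 22
Bob→Liam→Nora→Heidi: 15 + 13 + 4 = 32
Best route has total 22.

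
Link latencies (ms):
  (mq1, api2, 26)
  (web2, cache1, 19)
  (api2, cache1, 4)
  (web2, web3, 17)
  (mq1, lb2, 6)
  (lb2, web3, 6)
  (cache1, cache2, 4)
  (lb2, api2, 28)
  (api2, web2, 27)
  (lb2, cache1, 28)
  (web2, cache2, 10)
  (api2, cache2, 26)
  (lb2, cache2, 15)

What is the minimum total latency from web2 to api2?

18

Some routes from web2 to api2:
web2→api2: 27
web2→cache2→cache1→api2: 10 + 4 + 4 = 18
web2→cache1→api2: 19 + 4 = 23
Best route has total 18 ms.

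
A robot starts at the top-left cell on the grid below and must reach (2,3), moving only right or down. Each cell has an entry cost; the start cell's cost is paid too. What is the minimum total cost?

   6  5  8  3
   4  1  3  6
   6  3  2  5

Best path: r0c0 → r1c0 → r1c1 → r1c2 → r2c2 → r2c3
Cost: 6 + 4 + 1 + 3 + 2 + 5 = 21
(Top row then right column would cost 33.)

21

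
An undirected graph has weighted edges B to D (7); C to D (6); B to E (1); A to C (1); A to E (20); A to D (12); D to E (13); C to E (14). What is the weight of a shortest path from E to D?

8

A few of the E→D routes:
E→A→C→D: 20 + 1 + 6 = 27
E→D: 13
E→C→A→D: 14 + 1 + 12 = 27
E→C→D: 14 + 6 = 20
E→B→D: 1 + 7 = 8
The minimum is 8.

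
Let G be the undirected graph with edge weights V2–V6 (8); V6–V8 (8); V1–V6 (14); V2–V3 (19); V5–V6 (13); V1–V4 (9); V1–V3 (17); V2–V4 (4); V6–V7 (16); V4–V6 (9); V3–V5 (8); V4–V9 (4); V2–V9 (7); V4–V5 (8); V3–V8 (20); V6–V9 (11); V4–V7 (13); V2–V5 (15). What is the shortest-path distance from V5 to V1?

17

A few of the V5→V1 routes:
V5→V4→V1: 8 + 9 = 17
V5→V3→V1: 8 + 17 = 25
V5→V6→V4→V1: 13 + 9 + 9 = 31
V5→V6→V1: 13 + 14 = 27
V5→V2→V4→V1: 15 + 4 + 9 = 28
V5→V4→V6→V1: 8 + 9 + 14 = 31
Best route has total 17.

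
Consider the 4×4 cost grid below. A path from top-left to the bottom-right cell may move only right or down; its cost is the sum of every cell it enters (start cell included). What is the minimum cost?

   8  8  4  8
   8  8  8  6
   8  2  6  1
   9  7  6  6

39

One optimal route is r0c0→r0c1→r1c1→r2c1→r2c2→r2c3→r3c3.
Its cost is 8 + 8 + 8 + 2 + 6 + 1 + 6 = 39.
For comparison, the top-then-right route costs 41.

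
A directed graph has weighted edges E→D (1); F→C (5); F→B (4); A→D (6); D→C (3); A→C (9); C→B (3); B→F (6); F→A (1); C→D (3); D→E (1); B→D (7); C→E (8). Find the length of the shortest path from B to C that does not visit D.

Paths from B to C avoiding D:
B - F - C: 6 + 5 = 11
B - F - A - C: 6 + 1 + 9 = 16
Best route has total 11.

11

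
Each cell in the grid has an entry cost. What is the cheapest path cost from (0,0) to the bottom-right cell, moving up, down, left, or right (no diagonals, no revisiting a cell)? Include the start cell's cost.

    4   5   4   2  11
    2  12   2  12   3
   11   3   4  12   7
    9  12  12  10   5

Best path: r0c0 → r0c1 → r0c2 → r0c3 → r0c4 → r1c4 → r2c4 → r3c4
Cost: 4 + 5 + 4 + 2 + 11 + 3 + 7 + 5 = 41

41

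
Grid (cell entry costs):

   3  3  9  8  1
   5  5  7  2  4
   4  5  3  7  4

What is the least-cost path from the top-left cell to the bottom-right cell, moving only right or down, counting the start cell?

Path (0,0) -> (0,1) -> (1,1) -> (1,2) -> (1,3) -> (1,4) -> (2,4): 3 + 3 + 5 + 7 + 2 + 4 + 4 = 28.
For comparison, the top-then-right route costs 32.

28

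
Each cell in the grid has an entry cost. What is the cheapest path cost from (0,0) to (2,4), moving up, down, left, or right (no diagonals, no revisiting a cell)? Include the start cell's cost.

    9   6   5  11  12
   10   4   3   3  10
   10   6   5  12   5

Cheapest: r0c0 → r0c1 → r1c1 → r1c2 → r1c3 → r1c4 → r2c4
  9 + 6 + 4 + 3 + 3 + 10 + 5 = 40

40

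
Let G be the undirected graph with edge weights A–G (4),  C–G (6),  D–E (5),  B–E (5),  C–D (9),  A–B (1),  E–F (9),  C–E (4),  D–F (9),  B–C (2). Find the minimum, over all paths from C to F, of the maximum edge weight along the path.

9

A few of the C→F routes:
C → D → F: max(9, 9) = 9
C → B → E → F: max(2, 5, 9) = 9
C → D → E → F: max(9, 5, 9) = 9
C → B → E → D → F: max(2, 5, 5, 9) = 9
Best route has worst link 9.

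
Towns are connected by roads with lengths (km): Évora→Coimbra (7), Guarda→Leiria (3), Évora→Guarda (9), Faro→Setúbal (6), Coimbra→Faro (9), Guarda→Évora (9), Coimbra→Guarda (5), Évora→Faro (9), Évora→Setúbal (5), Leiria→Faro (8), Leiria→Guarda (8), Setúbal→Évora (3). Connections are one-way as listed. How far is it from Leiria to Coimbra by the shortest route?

Routes from Leiria to Coimbra:
Leiria-Faro-Setúbal-Évora-Coimbra: 8 + 6 + 3 + 7 = 24
Leiria-Guarda-Évora-Coimbra: 8 + 9 + 7 = 24
Shortest: 24 km.

24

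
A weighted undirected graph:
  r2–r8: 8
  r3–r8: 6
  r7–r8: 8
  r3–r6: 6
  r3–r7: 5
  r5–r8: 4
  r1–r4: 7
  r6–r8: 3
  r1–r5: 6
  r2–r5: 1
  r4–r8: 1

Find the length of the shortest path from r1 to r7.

16

Comparing a few candidate routes:
r1 - r5 - r8 - r7: 6 + 4 + 8 = 18
r1 - r5 - r8 - r3 - r7: 6 + 4 + 6 + 5 = 21
r1 - r4 - r8 - r7: 7 + 1 + 8 = 16
r1 - r4 - r8 - r6 - r3 - r7: 7 + 1 + 3 + 6 + 5 = 22
r1 - r4 - r8 - r3 - r7: 7 + 1 + 6 + 5 = 19
The minimum is 16.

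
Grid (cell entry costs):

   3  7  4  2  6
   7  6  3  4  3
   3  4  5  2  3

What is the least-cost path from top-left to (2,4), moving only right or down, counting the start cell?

25

Best path: [0,0] [0,1] [0,2] [0,3] [1,3] [2,3] [2,4]
Cost: 3 + 7 + 4 + 2 + 4 + 2 + 3 = 25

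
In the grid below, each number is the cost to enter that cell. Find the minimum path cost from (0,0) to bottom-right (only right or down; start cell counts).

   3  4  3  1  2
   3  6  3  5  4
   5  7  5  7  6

Take [0,0] -> [0,1] -> [0,2] -> [0,3] -> [0,4] -> [1,4] -> [2,4] for a total of 3 + 4 + 3 + 1 + 2 + 4 + 6 = 23.

23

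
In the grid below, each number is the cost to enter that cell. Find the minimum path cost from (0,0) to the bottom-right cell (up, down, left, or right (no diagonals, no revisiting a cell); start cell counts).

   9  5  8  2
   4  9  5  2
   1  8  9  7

33

Path (0,0) → (0,1) → (0,2) → (0,3) → (1,3) → (2,3): 9 + 5 + 8 + 2 + 2 + 7 = 33.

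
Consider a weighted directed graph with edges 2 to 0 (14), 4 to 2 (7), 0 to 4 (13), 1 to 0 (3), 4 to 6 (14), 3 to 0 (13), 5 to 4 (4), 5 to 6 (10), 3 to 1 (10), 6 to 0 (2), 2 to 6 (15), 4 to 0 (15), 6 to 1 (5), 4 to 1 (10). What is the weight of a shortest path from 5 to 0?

Comparing a few candidate routes:
5 -> 4 -> 2 -> 0: 4 + 7 + 14 = 25
5 -> 6 -> 1 -> 0: 10 + 5 + 3 = 18
5 -> 6 -> 0: 10 + 2 = 12
5 -> 4 -> 0: 4 + 15 = 19
5 -> 4 -> 1 -> 0: 4 + 10 + 3 = 17
5 -> 4 -> 6 -> 0: 4 + 14 + 2 = 20
Best route has total 12.

12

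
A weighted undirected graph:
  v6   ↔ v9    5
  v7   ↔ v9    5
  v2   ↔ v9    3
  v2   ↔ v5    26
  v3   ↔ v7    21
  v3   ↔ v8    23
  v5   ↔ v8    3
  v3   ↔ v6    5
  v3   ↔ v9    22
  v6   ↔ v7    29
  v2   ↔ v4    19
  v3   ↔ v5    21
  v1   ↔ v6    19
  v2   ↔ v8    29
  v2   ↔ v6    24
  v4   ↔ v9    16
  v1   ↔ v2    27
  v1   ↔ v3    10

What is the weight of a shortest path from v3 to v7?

15

A few of the v3→v7 routes:
v3 - v9 - v7: 22 + 5 = 27
v3 - v7: 21
v3 - v6 - v9 - v7: 5 + 5 + 5 = 15
The minimum is 15.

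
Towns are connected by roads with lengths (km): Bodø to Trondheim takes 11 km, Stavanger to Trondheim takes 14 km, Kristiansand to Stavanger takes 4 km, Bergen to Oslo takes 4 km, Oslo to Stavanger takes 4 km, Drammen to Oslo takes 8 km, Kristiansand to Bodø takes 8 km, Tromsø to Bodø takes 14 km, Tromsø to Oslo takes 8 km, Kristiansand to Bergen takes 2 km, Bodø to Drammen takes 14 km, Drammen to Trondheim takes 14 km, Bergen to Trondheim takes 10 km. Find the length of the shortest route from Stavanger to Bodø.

12

Checking several routes:
Stavanger - Oslo - Drammen - Bodø: 4 + 8 + 14 = 26
Stavanger - Kristiansand - Bodø: 4 + 8 = 12
Stavanger - Trondheim - Bodø: 14 + 11 = 25
Stavanger - Kristiansand - Bergen - Trondheim - Bodø: 4 + 2 + 10 + 11 = 27
Stavanger - Oslo - Bergen - Kristiansand - Bodø: 4 + 4 + 2 + 8 = 18
Stavanger - Oslo - Tromsø - Bodø: 4 + 8 + 14 = 26
Best route has total 12 km.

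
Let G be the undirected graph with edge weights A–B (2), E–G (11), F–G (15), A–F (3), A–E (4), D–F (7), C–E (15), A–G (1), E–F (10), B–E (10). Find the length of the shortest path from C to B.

Comparing a few candidate routes:
C-E-B: 15 + 10 = 25
C-E-G-A-B: 15 + 11 + 1 + 2 = 29
C-E-A-B: 15 + 4 + 2 = 21
Best route has total 21.

21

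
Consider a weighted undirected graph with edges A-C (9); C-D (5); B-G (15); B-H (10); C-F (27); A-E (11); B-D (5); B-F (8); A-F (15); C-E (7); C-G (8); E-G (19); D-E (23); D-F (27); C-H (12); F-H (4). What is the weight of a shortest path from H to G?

20

A few of the H→G routes:
H - F - B - G: 4 + 8 + 15 = 27
H - B - G: 10 + 15 = 25
H - C - G: 12 + 8 = 20
The minimum is 20.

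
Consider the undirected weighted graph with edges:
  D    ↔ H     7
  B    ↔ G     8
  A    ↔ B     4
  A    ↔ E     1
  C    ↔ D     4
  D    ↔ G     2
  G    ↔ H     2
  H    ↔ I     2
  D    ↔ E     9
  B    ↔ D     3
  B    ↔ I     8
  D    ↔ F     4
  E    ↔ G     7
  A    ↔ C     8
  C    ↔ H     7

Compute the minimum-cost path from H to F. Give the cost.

8

Some routes from H to F:
H-C-D-F: 7 + 4 + 4 = 15
H-G-D-F: 2 + 2 + 4 = 8
H-D-F: 7 + 4 = 11
Best route has total 8.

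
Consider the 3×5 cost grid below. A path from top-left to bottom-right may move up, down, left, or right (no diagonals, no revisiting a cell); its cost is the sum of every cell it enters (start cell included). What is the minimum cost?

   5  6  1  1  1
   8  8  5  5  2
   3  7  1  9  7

23

Path (0,0)→(0,1)→(0,2)→(0,3)→(0,4)→(1,4)→(2,4): 5 + 6 + 1 + 1 + 1 + 2 + 7 = 23.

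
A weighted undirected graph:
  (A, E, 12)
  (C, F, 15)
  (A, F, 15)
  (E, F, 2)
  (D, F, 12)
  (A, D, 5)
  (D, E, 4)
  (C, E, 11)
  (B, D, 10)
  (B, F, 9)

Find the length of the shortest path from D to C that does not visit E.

27

Candidate routes:
D-B-F-C: 10 + 9 + 15 = 34
D-F-C: 12 + 15 = 27
D-A-F-C: 5 + 15 + 15 = 35
Shortest: 27.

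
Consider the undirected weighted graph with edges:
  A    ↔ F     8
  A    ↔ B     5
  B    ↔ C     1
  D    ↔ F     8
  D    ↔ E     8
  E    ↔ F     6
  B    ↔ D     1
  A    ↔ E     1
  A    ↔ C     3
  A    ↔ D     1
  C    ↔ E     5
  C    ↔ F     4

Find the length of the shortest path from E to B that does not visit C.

3

Some routes from E to B avoiding C:
E→A→D→B: 1 + 1 + 1 = 3
E→A→B: 1 + 5 = 6
E→F→D→B: 6 + 8 + 1 = 15
E→D→B: 8 + 1 = 9
E→D→A→B: 8 + 1 + 5 = 14
Best route has total 3.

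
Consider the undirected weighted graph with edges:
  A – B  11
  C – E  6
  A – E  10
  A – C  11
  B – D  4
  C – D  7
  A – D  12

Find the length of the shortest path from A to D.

Candidate routes:
A - E - C - D: 10 + 6 + 7 = 23
A - C - D: 11 + 7 = 18
A - D: 12
A - B - D: 11 + 4 = 15
Shortest: 12.

12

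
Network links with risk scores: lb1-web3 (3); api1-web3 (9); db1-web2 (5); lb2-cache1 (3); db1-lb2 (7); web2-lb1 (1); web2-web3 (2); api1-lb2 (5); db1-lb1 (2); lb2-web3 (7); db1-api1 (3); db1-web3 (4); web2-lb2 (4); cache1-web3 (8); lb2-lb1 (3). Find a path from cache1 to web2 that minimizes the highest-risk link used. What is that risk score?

3

Checking several routes:
cache1-lb2-lb1-web3-web2: max(3, 3, 3, 2) = 3
cache1-lb2-lb1-db1-web3-web2: max(3, 3, 2, 4, 2) = 4
cache1-lb2-api1-db1-web3-lb1-web2: max(3, 5, 3, 4, 3, 1) = 5
cache1-lb2-web2: max(3, 4) = 4
cache1-lb2-lb1-web2: max(3, 3, 1) = 3
cache1-lb2-api1-db1-web3-web2: max(3, 5, 3, 4, 2) = 5
Smallest bottleneck: 3.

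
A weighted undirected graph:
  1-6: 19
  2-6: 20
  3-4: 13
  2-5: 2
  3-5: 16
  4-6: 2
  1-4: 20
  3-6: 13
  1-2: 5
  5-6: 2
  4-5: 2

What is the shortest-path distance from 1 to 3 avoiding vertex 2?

32

A few of the 1→3 routes:
1→4→6→3: 20 + 2 + 13 = 35
1→6→5→3: 19 + 2 + 16 = 37
1→4→3: 20 + 13 = 33
1→6→5→4→3: 19 + 2 + 2 + 13 = 36
1→6→3: 19 + 13 = 32
1→6→4→3: 19 + 2 + 13 = 34
Best route has total 32.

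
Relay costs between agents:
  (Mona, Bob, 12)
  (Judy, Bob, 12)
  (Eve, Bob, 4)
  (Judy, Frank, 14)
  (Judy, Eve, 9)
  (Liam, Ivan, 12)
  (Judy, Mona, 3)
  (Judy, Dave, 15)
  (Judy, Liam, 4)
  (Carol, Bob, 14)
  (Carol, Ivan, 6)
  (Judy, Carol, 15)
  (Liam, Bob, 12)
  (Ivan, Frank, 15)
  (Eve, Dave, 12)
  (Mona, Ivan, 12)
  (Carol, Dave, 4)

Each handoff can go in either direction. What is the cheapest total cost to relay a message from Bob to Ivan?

A few of the Bob→Ivan routes:
Bob-Carol-Ivan: 14 + 6 = 20
Bob-Mona-Ivan: 12 + 12 = 24
Bob-Liam-Ivan: 12 + 12 = 24
Bob-Eve-Dave-Carol-Ivan: 4 + 12 + 4 + 6 = 26
The minimum is 20.

20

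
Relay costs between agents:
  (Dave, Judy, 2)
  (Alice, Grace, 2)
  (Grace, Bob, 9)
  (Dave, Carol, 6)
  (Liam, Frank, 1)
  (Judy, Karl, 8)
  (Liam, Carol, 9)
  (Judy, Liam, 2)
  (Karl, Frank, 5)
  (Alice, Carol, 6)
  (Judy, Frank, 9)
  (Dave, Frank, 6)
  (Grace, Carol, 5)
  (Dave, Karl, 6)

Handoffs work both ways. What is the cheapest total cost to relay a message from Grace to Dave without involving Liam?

11

Candidate routes:
Grace→Alice→Carol→Dave: 2 + 6 + 6 = 14
Grace→Carol→Dave: 5 + 6 = 11
Best route has total 11.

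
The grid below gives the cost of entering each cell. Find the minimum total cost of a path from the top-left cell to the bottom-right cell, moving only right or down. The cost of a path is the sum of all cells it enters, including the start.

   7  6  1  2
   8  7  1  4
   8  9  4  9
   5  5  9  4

32

One optimal route is [0,0] -> [0,1] -> [0,2] -> [1,2] -> [1,3] -> [2,3] -> [3,3].
Its cost is 7 + 6 + 1 + 1 + 4 + 9 + 4 = 32.
For comparison, the top-then-right route costs 33.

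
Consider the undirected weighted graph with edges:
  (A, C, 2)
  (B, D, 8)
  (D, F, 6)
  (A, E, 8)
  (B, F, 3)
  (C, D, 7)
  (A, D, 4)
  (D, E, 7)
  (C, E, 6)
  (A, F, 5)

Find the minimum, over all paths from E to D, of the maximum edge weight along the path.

A few of the E→D routes:
E -> C -> A -> D: max(6, 2, 4) = 6
E -> C -> A -> F -> D: max(6, 2, 5, 6) = 6
E -> C -> D: max(6, 7) = 7
E -> D: max(7) = 7
Best route has worst link 6.

6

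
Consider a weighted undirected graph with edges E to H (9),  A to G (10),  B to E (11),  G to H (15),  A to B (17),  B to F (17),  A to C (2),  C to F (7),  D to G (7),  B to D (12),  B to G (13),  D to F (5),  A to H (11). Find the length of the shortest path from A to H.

11

Checking several routes:
A - G - H: 10 + 15 = 25
A - C - F - D - G - H: 2 + 7 + 5 + 7 + 15 = 36
A - H: 11
Shortest: 11.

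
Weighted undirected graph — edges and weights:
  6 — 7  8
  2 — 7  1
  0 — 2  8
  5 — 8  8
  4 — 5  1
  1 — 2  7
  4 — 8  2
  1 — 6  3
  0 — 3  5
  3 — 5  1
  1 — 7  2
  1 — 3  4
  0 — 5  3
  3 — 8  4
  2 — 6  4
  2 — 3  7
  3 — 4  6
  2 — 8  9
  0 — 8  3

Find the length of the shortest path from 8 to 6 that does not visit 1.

A few of the 8→6 routes:
8 -> 3 -> 2 -> 6: 4 + 7 + 4 = 15
8 -> 2 -> 6: 9 + 4 = 13
8 -> 0 -> 2 -> 6: 3 + 8 + 4 = 15
8 -> 4 -> 5 -> 3 -> 2 -> 6: 2 + 1 + 1 + 7 + 4 = 15
Best route has total 13.

13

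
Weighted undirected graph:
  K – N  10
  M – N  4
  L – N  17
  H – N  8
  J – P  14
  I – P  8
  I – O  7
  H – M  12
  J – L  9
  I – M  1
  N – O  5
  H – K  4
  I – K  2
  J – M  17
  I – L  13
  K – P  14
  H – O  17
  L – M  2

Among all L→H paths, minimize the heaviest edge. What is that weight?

4

A few of the L→H routes:
L -> M -> N -> O -> I -> K -> H: max(2, 4, 5, 7, 2, 4) = 7
L -> M -> I -> K -> H: max(2, 1, 2, 4) = 4
L -> M -> N -> K -> H: max(2, 4, 10, 4) = 10
L -> M -> I -> O -> N -> H: max(2, 1, 7, 5, 8) = 8
L -> M -> N -> H: max(2, 4, 8) = 8
Best route has worst link 4.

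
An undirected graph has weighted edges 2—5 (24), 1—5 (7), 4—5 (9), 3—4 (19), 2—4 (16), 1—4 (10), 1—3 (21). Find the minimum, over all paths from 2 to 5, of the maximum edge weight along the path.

16

Paths from 2 to 5:
2 -> 4 -> 5: max(16, 9) = 16
2 -> 4 -> 1 -> 5: max(16, 10, 7) = 16
2 -> 5: max(24) = 24
2 -> 4 -> 3 -> 1 -> 5: max(16, 19, 21, 7) = 21
Best route has worst link 16.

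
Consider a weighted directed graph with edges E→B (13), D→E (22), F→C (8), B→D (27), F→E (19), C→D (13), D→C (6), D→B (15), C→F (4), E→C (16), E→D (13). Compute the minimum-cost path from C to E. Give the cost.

Paths from C to E:
C -> F -> E: 4 + 19 = 23
C -> D -> E: 13 + 22 = 35
Best route has total 23.

23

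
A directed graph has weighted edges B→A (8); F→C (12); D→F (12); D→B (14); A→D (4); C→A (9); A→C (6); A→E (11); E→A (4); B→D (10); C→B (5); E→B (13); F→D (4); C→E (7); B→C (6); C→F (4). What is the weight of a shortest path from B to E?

13

A few of the B→E routes:
B → A → C → E: 8 + 6 + 7 = 21
B → C → E: 6 + 7 = 13
B → C → A → E: 6 + 9 + 11 = 26
B → A → E: 8 + 11 = 19
Best route has total 13.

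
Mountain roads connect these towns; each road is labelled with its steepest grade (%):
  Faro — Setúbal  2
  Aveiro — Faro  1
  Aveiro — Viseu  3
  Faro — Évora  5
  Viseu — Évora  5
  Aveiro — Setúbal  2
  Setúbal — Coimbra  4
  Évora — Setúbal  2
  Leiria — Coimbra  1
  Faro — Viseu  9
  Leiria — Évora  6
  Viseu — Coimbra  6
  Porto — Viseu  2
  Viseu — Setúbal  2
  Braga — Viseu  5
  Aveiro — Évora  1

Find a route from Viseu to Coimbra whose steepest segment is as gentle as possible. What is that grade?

Comparing a few candidate routes:
Viseu-Setúbal-Coimbra: max(2, 4) = 4
Viseu-Aveiro-Setúbal-Coimbra: max(3, 2, 4) = 4
Viseu-Aveiro-Faro-Setúbal-Coimbra: max(3, 1, 2, 4) = 4
Viseu-Aveiro-Évora-Setúbal-Coimbra: max(3, 1, 2, 4) = 4
Viseu-Aveiro-Évora-Faro-Setúbal-Coimbra: max(3, 1, 5, 2, 4) = 5
Viseu-Aveiro-Faro-Évora-Setúbal-Coimbra: max(3, 1, 5, 2, 4) = 5
The minimum achievable maximum is 4%.

4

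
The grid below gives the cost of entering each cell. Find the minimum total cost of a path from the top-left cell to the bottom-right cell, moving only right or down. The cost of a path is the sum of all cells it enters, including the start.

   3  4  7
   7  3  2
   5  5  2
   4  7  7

21

Best path: [0,0] -> [0,1] -> [1,1] -> [1,2] -> [2,2] -> [3,2]
Cost: 3 + 4 + 3 + 2 + 2 + 7 = 21
(Top row then right column would cost 25.)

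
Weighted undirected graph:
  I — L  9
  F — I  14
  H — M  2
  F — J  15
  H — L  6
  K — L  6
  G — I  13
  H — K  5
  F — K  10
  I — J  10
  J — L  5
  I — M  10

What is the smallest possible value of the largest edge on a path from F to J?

Comparing a few candidate routes:
F-K-H-L-I-J: max(10, 5, 6, 9, 10) = 10
F-K-L-J: max(10, 6, 5) = 10
F-K-L-I-J: max(10, 6, 9, 10) = 10
F-K-L-H-M-I-J: max(10, 6, 6, 2, 10, 10) = 10
F-K-H-M-I-L-J: max(10, 5, 2, 10, 9, 5) = 10
F-K-H-M-I-J: max(10, 5, 2, 10, 10) = 10
Best route has worst link 10.

10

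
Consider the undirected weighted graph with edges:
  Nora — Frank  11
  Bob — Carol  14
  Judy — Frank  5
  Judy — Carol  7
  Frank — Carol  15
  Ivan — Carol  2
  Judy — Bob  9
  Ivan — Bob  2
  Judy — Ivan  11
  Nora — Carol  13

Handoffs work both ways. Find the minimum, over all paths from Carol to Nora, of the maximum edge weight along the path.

11

A few of the Carol→Nora routes:
Carol-Judy-Frank-Nora: max(7, 5, 11) = 11
Carol-Ivan-Bob-Judy-Frank-Nora: max(2, 2, 9, 5, 11) = 11
Carol-Ivan-Judy-Frank-Nora: max(2, 11, 5, 11) = 11
The minimum achievable maximum is 11.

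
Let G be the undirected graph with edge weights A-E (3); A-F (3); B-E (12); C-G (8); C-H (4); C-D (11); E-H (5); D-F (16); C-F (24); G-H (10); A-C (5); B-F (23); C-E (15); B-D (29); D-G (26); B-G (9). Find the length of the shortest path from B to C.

Comparing a few candidate routes:
B - E - A - C: 12 + 3 + 5 = 20
B - G - H - C: 9 + 10 + 4 = 23
B - F - A - C: 23 + 3 + 5 = 31
B - G - C: 9 + 8 = 17
B - E - C: 12 + 15 = 27
B - E - H - C: 12 + 5 + 4 = 21
Best route has total 17.

17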